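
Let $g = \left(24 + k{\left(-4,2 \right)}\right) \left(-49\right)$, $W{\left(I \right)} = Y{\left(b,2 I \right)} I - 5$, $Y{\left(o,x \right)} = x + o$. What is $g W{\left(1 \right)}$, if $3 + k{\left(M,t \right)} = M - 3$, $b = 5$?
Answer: $-1372$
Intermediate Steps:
$k{\left(M,t \right)} = -6 + M$ ($k{\left(M,t \right)} = -3 + \left(M - 3\right) = -3 + \left(-3 + M\right) = -6 + M$)
$Y{\left(o,x \right)} = o + x$
$W{\left(I \right)} = -5 + I \left(5 + 2 I\right)$ ($W{\left(I \right)} = \left(5 + 2 I\right) I - 5 = I \left(5 + 2 I\right) - 5 = -5 + I \left(5 + 2 I\right)$)
$g = -686$ ($g = \left(24 - 10\right) \left(-49\right) = 14 \left(-49\right) = -686$)
$g W{\left(1 \right)} = - 686 \left(-5 + 1 \left(5 + 2 \cdot 1\right)\right) = - 686 \left(-5 + 1 \left(5 + 2\right)\right) = - 686 \left(-5 + 1 \cdot 7\right) = - 686 \left(-5 + 7\right) = \left(-686\right) 2 = -1372$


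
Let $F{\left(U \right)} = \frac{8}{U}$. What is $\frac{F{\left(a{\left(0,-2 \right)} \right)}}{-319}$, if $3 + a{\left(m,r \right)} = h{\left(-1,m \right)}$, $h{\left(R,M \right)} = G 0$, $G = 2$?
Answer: $\frac{8}{957} \approx 0.0083595$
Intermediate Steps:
$h{\left(R,M \right)} = 0$ ($h{\left(R,M \right)} = 2 \cdot 0 = 0$)
$a{\left(m,r \right)} = -3$ ($a{\left(m,r \right)} = -3 + 0 = -3$)
$\frac{F{\left(a{\left(0,-2 \right)} \right)}}{-319} = \frac{8 \frac{1}{-3}}{-319} = 8 \left(- \frac{1}{3}\right) \left(- \frac{1}{319}\right) = \left(- \frac{8}{3}\right) \left(- \frac{1}{319}\right) = \frac{8}{957}$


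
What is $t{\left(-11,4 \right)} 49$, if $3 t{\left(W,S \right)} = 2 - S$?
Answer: $- \frac{98}{3} \approx -32.667$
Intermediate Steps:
$t{\left(W,S \right)} = \frac{2}{3} - \frac{S}{3}$ ($t{\left(W,S \right)} = \frac{2 - S}{3} = \frac{2}{3} - \frac{S}{3}$)
$t{\left(-11,4 \right)} 49 = \left(\frac{2}{3} - \frac{4}{3}\right) 49 = \left(- \frac{2}{3}\right) 49 = - \frac{98}{3}$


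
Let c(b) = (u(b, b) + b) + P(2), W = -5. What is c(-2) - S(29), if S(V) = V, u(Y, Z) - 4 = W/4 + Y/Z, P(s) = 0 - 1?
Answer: -113/4 ≈ -28.250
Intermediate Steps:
P(s) = -1
u(Y, Z) = 11/4 + Y/Z (u(Y, Z) = 4 + (-5/4 + Y/Z) = 11/4 + Y/Z)
c(b) = 11/4 + b (c(b) = ((11/4 + b/b) + b) - 1 = ((11/4 + 1) + b) - 1 = (15/4 + b) - 1 = 11/4 + b)
c(-2) - S(29) = (11/4 - 2) - 1*29 = ¾ - 29 = -113/4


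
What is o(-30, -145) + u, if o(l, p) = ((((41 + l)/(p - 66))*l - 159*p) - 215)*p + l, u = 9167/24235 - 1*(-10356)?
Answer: -16883525634803/5113585 ≈ -3.3017e+6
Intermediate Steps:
u = 250986827/24235 (u = 9167*(1/24235) + 10356 = 9167/24235 + 10356 = 250986827/24235 ≈ 10356.)
o(l, p) = l + p*(-215 - 159*p + l*(41 + l)/(-66 + p)) (o(l, p) = ((((41 + l)/(-66 + p))*l - 159*p) - 215)*p + l = ((l*(41 + l)/(-66 + p) - 159*p) - 215)*p + l = ((-159*p + l*(41 + l)/(-66 + p)) - 215)*p + l = (-215 - 159*p + l*(41 + l)/(-66 + p))*p + l = p*(-215 - 159*p + l*(41 + l)/(-66 + p)) + l = l + p*(-215 - 159*p + l*(41 + l)/(-66 + p)))
o(-30, -145) + u = (-159*(-145)³ - 66*(-30) + 10279*(-145)² + 14190*(-145) - 145*(-30)² + 42*(-30)*(-145))/(-66 - 145) + 250986827/24235 = (-159*(-3048625) + 1980 + 10279*21025 - 2057550 - 145*900 + 182700)/(-211) + 250986827/24235 = -(484731375 + 1980 + 216115975 - 2057550 - 130500 + 182700)/211 + 250986827/24235 = -1/211*698843980 + 250986827/24235 = -698843980/211 + 250986827/24235 = -16883525634803/5113585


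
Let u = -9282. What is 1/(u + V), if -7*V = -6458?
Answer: -7/58516 ≈ -0.00011963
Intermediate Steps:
V = 6458/7 (V = -1/7*(-6458) = 6458/7 ≈ 922.57)
1/(u + V) = 1/(-9282 + 6458/7) = 1/(-58516/7) = -7/58516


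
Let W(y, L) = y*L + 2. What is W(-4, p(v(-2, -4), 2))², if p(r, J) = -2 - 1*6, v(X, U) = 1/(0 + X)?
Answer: 1156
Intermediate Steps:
v(X, U) = 1/X
p(r, J) = -8 (p(r, J) = -2 - 6 = -8)
W(y, L) = 2 + L*y (W(y, L) = L*y + 2 = 2 + L*y)
W(-4, p(v(-2, -4), 2))² = (2 - 8*(-4))² = (2 + 32)² = 34² = 1156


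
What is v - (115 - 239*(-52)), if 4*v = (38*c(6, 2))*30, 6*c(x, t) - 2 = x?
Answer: -12163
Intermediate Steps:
c(x, t) = ⅓ + x/6
v = 380 (v = ((38*(⅓ + (⅙)*6))*30)/4 = ((38*(⅓ + 1))*30)/4 = ((38*(4/3))*30)/4 = ((152/3)*30)/4 = (¼)*1520 = 380)
v - (115 - 239*(-52)) = 380 - (115 - 239*(-52)) = 380 - (115 + 12428) = 380 - 1*12543 = 380 - 12543 = -12163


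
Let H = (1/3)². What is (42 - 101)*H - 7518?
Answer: -67721/9 ≈ -7524.6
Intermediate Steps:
H = ⅑ (H = (⅓)² = ⅑ ≈ 0.11111)
(42 - 101)*H - 7518 = (42 - 101)*(⅑) - 7518 = -59*⅑ - 7518 = -59/9 - 7518 = -67721/9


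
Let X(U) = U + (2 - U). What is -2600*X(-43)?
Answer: -5200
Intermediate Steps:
X(U) = 2
-2600*X(-43) = -2600*2 = -5200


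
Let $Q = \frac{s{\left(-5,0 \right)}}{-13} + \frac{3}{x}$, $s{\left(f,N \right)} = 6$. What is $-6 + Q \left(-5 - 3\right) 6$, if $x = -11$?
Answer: $\frac{4182}{143} \approx 29.245$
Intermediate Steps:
$Q = - \frac{105}{143}$ ($Q = \frac{6}{-13} + \frac{3}{-11} = 6 \left(- \frac{1}{13}\right) + 3 \left(- \frac{1}{11}\right) = - \frac{6}{13} - \frac{3}{11} = - \frac{105}{143} \approx -0.73427$)
$-6 + Q \left(-5 - 3\right) 6 = -6 - \frac{105 \left(-5 - 3\right) 6}{143} = -6 - \frac{105 \left(\left(-8\right) 6\right)}{143} = -6 - - \frac{5040}{143} = -6 + \frac{5040}{143} = \frac{4182}{143}$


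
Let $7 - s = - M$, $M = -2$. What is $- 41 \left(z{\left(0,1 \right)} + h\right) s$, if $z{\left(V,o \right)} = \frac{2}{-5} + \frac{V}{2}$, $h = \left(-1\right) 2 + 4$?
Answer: $-328$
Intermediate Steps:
$h = 2$ ($h = -2 + 4 = 2$)
$z{\left(V,o \right)} = - \frac{2}{5} + \frac{V}{2}$ ($z{\left(V,o \right)} = 2 \left(- \frac{1}{5}\right) + V \frac{1}{2} = - \frac{2}{5} + \frac{V}{2}$)
$s = 5$ ($s = 7 - \left(-1\right) \left(-2\right) = 7 - 2 = 5$)
$- 41 \left(z{\left(0,1 \right)} + h\right) s = - 41 \left(\left(- \frac{2}{5} + \frac{1}{2} \cdot 0\right) + 2\right) 5 = - 41 \left(\left(- \frac{2}{5} + 0\right) + 2\right) 5 = - 41 \left(- \frac{2}{5} + 2\right) 5 = \left(-41\right) \frac{8}{5} \cdot 5 = \left(- \frac{328}{5}\right) 5 = -328$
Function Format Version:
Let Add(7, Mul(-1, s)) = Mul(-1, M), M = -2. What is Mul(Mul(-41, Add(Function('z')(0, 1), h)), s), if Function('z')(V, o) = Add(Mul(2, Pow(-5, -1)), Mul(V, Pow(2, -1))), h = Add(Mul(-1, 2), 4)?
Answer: -328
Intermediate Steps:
h = 2 (h = Add(-2, 4) = 2)
Function('z')(V, o) = Add(Rational(-2, 5), Mul(Rational(1, 2), V)) (Function('z')(V, o) = Add(Mul(2, Rational(-1, 5)), Mul(V, Rational(1, 2))) = Add(Rational(-2, 5), Mul(Rational(1, 2), V)))
s = 5 (s = Add(7, Mul(-1, Mul(-1, -2))) = Add(7, Mul(-1, 2)) = Add(7, -2) = 5)
Mul(Mul(-41, Add(Function('z')(0, 1), h)), s) = Mul(Mul(-41, Add(Add(Rational(-2, 5), Mul(Rational(1, 2), 0)), 2)), 5) = Mul(Mul(-41, Add(Add(Rational(-2, 5), 0), 2)), 5) = Mul(Mul(-41, Add(Rational(-2, 5), 2)), 5) = Mul(Mul(-41, Rational(8, 5)), 5) = Mul(Rational(-328, 5), 5) = -328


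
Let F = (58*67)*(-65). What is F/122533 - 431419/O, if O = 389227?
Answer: -151177912257/47693151991 ≈ -3.1698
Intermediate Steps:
F = -252590 (F = 3886*(-65) = -252590)
F/122533 - 431419/O = -252590/122533 - 431419/389227 = -151177912257/47693151991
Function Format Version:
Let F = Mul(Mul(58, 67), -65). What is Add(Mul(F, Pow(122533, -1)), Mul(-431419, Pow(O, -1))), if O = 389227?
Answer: Rational(-151177912257, 47693151991) ≈ -3.1698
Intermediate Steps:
F = -252590 (F = Mul(3886, -65) = -252590)
Add(Mul(F, Pow(122533, -1)), Mul(-431419, Pow(O, -1))) = Add(Mul(-252590, Pow(122533, -1)), Mul(-431419, Pow(389227, -1))) = Add(Mul(-252590, Rational(1, 122533)), Mul(-431419, Rational(1, 389227))) = Add(Rational(-252590, 122533), Rational(-431419, 389227)) = Rational(-151177912257, 47693151991)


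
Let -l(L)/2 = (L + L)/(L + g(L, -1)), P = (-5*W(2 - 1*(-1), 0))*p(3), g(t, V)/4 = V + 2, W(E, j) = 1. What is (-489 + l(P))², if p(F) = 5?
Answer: 107516161/441 ≈ 2.4380e+5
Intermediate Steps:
g(t, V) = 8 + 4*V (g(t, V) = 4*(V + 2) = 4*(2 + V) = 8 + 4*V)
P = -25 (P = -5*1*5 = -5*5 = -25)
l(L) = -4*L/(4 + L) (l(L) = -2*(L + L)/(L + (8 + 4*(-1))) = -2*2*L/(L + (8 - 4)) = -2*2*L/(L + 4) = -2*2*L/(4 + L) = -4*L/(4 + L))
(-489 + l(P))² = (-489 - 4*(-25)/(4 - 25))² = (-489 - 4*(-25)/(-21))² = (-489 - 4*(-25)*(-1/21))² = (-489 - 100/21)² = (-10369/21)² = 107516161/441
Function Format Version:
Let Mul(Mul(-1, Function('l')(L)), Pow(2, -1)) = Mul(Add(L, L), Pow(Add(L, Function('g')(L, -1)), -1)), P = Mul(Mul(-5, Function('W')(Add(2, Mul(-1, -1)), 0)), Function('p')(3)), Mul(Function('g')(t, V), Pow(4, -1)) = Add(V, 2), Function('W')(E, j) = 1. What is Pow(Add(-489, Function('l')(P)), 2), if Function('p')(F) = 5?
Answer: Rational(107516161, 441) ≈ 2.4380e+5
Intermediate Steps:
Function('g')(t, V) = Add(8, Mul(4, V)) (Function('g')(t, V) = Mul(4, Add(V, 2)) = Mul(4, Add(2, V)) = Add(8, Mul(4, V)))
P = -25 (P = Mul(Mul(-5, 1), 5) = Mul(-5, 5) = -25)
Function('l')(L) = Mul(-4, L, Pow(Add(4, L), -1)) (Function('l')(L) = Mul(-2, Mul(Add(L, L), Pow(Add(L, Add(8, Mul(4, -1))), -1))) = Mul(-2, Mul(Mul(2, L), Pow(Add(L, Add(8, -4)), -1))) = Mul(-2, Mul(Mul(2, L), Pow(Add(L, 4), -1))) = Mul(-2, Mul(Mul(2, L), Pow(Add(4, L), -1))) = Mul(-2, Mul(2, L, Pow(Add(4, L), -1))) = Mul(-4, L, Pow(Add(4, L), -1)))
Pow(Add(-489, Function('l')(P)), 2) = Pow(Add(-489, Mul(-4, -25, Pow(Add(4, -25), -1))), 2) = Pow(Add(-489, Mul(-4, -25, Pow(-21, -1))), 2) = Pow(Add(-489, Mul(-4, -25, Rational(-1, 21))), 2) = Pow(Add(-489, Rational(-100, 21)), 2) = Pow(Rational(-10369, 21), 2) = Rational(107516161, 441)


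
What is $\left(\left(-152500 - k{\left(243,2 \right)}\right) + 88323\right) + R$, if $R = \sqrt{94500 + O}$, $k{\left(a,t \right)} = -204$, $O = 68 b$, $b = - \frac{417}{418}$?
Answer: $-63973 + \frac{\sqrt{4124891298}}{209} \approx -63666.0$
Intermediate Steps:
$b = - \frac{417}{418}$ ($b = \left(-417\right) \frac{1}{418} = - \frac{417}{418} \approx -0.99761$)
$O = - \frac{14178}{209}$ ($O = 68 \left(- \frac{417}{418}\right) = - \frac{14178}{209} \approx -67.837$)
$R = \frac{\sqrt{4124891298}}{209}$ ($R = \sqrt{94500 - \frac{14178}{209}} = \sqrt{\frac{19736322}{209}} = \frac{\sqrt{4124891298}}{209} \approx 307.3$)
$\left(\left(-152500 - k{\left(243,2 \right)}\right) + 88323\right) + R = \left(\left(-152500 - -204\right) + 88323\right) + \frac{\sqrt{4124891298}}{209} = \left(\left(-152500 + 204\right) + 88323\right) + \frac{\sqrt{4124891298}}{209} = \left(-152296 + 88323\right) + \frac{\sqrt{4124891298}}{209} = -63973 + \frac{\sqrt{4124891298}}{209}$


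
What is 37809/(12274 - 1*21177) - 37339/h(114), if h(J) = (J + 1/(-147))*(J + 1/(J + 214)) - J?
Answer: -39511491936765/5529634398931 ≈ -7.1454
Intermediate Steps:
h(J) = -J + (-1/147 + J)*(J + 1/(214 + J)) (h(J) = (J - 1/147)*(J + 1/(214 + J)) - J = (-1/147 + J)*(J + 1/(214 + J)) - J = -J + (-1/147 + J)*(J + 1/(214 + J)))
37809/(12274 - 1*21177) - 37339/h(114) = 37809/(12274 - 1*21177) - 37339*147*(214 + 114)/(-1 - 31525*114 + 147*114**3 + 31310*114**2) = 37809/(12274 - 21177) - 37339*48216/(-1 - 3593850 + 147*1481544 + 31310*12996) = 37809/(-8903) - 37339*48216/(-1 - 3593850 + 217786968 + 406904760) = 37809*(-1/8903) - 37339/((1/147)*(1/328)*621097877) = -37809/8903 - 37339/621097877/48216 = -37809/8903 - 37339*48216/621097877 = -37809/8903 - 1800337224/621097877 = -39511491936765/5529634398931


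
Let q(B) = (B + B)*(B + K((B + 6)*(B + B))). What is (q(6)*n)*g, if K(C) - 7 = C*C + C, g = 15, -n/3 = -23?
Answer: 259491060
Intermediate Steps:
n = 69 (n = -3*(-23) = 69)
K(C) = 7 + C + C² (K(C) = 7 + (C*C + C) = 7 + (C² + C) = 7 + (C + C²) = 7 + C + C²)
q(B) = 2*B*(7 + B + 2*B*(6 + B) + 4*B²*(6 + B)²) (q(B) = (B + B)*(B + (7 + (B + 6)*(B + B) + ((B + 6)*(B + B))²)) = (2*B)*(B + (7 + (6 + B)*(2*B) + ((6 + B)*(2*B))²)) = (2*B)*(B + (7 + 2*B*(6 + B) + (2*B*(6 + B))²)) = (2*B)*(B + (7 + 2*B*(6 + B) + 4*B²*(6 + B)²)) = (2*B)*(7 + B + 2*B*(6 + B) + 4*B²*(6 + B)²) = 2*B*(7 + B + 2*B*(6 + B) + 4*B²*(6 + B)²))
(q(6)*n)*g = ((2*6*(7 + 6 + 2*6*(6 + 6) + 4*6²*(6 + 6)²))*69)*15 = ((2*6*(7 + 6 + 2*6*12 + 4*36*12²))*69)*15 = ((2*6*(7 + 6 + 144 + 4*36*144))*69)*15 = ((2*6*(7 + 6 + 144 + 20736))*69)*15 = ((2*6*20893)*69)*15 = (250716*69)*15 = 17299404*15 = 259491060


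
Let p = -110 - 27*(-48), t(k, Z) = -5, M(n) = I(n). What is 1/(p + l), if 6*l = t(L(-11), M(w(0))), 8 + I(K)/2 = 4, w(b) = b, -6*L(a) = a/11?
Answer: 6/7111 ≈ 0.00084376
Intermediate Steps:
L(a) = -a/66 (L(a) = -a/(6*11) = -a/66)
I(K) = -8 (I(K) = -16 + 2*4 = -16 + 8 = -8)
M(n) = -8
l = -5/6 (l = (1/6)*(-5) = -5/6 ≈ -0.83333)
p = 1186 (p = -110 + 1296 = 1186)
1/(p + l) = 1/(1186 - 5/6) = 1/(7111/6) = 6/7111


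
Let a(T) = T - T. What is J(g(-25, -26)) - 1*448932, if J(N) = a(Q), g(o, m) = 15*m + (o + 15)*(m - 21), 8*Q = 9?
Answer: -448932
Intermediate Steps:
Q = 9/8 (Q = (⅛)*9 = 9/8 ≈ 1.1250)
g(o, m) = 15*m + (-21 + m)*(15 + o) (g(o, m) = 15*m + (15 + o)*(-21 + m) = 15*m + (-21 + m)*(15 + o))
a(T) = 0
J(N) = 0
J(g(-25, -26)) - 1*448932 = 0 - 1*448932 = 0 - 448932 = -448932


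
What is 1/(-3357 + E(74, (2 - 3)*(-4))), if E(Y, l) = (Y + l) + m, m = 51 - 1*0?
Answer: -1/3228 ≈ -0.00030979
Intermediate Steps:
m = 51 (m = 51 + 0 = 51)
E(Y, l) = 51 + Y + l (E(Y, l) = (Y + l) + 51 = 51 + Y + l)
1/(-3357 + E(74, (2 - 3)*(-4))) = 1/(-3357 + (51 + 74 + (2 - 3)*(-4))) = 1/(-3357 + (51 + 74 - 1*(-4))) = 1/(-3357 + (51 + 74 + 4)) = 1/(-3357 + 129) = 1/(-3228) = -1/3228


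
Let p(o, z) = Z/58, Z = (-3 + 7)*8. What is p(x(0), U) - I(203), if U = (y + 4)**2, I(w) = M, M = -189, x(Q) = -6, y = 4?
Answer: 5497/29 ≈ 189.55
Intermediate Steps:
I(w) = -189
Z = 32 (Z = 4*8 = 32)
U = 64 (U = (4 + 4)**2 = 8**2 = 64)
p(o, z) = 16/29 (p(o, z) = 32/58 = 32*(1/58) = 16/29)
p(x(0), U) - I(203) = 16/29 - 1*(-189) = 16/29 + 189 = 5497/29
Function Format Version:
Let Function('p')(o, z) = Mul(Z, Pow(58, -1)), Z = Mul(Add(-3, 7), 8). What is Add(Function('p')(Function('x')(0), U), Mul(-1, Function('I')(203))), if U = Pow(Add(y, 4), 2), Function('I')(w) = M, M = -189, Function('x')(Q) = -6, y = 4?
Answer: Rational(5497, 29) ≈ 189.55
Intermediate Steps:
Function('I')(w) = -189
Z = 32 (Z = Mul(4, 8) = 32)
U = 64 (U = Pow(Add(4, 4), 2) = Pow(8, 2) = 64)
Function('p')(o, z) = Rational(16, 29) (Function('p')(o, z) = Mul(32, Pow(58, -1)) = Mul(32, Rational(1, 58)) = Rational(16, 29))
Add(Function('p')(Function('x')(0), U), Mul(-1, Function('I')(203))) = Add(Rational(16, 29), Mul(-1, -189)) = Add(Rational(16, 29), 189) = Rational(5497, 29)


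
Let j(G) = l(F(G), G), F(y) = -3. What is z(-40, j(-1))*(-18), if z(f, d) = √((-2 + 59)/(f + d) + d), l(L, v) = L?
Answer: -18*I*√7998/43 ≈ -37.436*I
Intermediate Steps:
j(G) = -3
z(f, d) = √(d + 57/(d + f)) (z(f, d) = √(57/(d + f) + d) = √(d + 57/(d + f)))
z(-40, j(-1))*(-18) = √((57 - 3*(-3 - 40))/(-3 - 40))*(-18) = √((57 - 3*(-43))/(-43))*(-18) = √(-(57 + 129)/43)*(-18) = √(-1/43*186)*(-18) = √(-186/43)*(-18) = (I*√7998/43)*(-18) = -18*I*√7998/43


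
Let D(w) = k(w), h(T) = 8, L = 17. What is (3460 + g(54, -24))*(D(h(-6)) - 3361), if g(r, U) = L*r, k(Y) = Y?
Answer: -14679434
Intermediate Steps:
g(r, U) = 17*r
D(w) = w
(3460 + g(54, -24))*(D(h(-6)) - 3361) = (3460 + 17*54)*(8 - 3361) = (3460 + 918)*(-3353) = 4378*(-3353) = -14679434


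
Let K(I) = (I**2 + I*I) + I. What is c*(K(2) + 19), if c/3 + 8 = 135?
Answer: 11049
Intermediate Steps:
c = 381 (c = -24 + 3*135 = -24 + 405 = 381)
K(I) = I + 2*I**2 (K(I) = (I**2 + I**2) + I = 2*I**2 + I = I + 2*I**2)
c*(K(2) + 19) = 381*(2*(1 + 2*2) + 19) = 381*(2*(1 + 4) + 19) = 381*(2*5 + 19) = 381*(10 + 19) = 381*29 = 11049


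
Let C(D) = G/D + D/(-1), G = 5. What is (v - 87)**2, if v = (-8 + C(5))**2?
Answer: 3249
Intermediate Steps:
C(D) = -D + 5/D (C(D) = 5/D + D/(-1) = 5/D + D*(-1) = 5/D - D = -D + 5/D)
v = 144 (v = (-8 + (-1*5 + 5/5))**2 = (-8 + (-5 + 5*(1/5)))**2 = (-8 + (-5 + 1))**2 = (-8 - 4)**2 = (-12)**2 = 144)
(v - 87)**2 = (144 - 87)**2 = 57**2 = 3249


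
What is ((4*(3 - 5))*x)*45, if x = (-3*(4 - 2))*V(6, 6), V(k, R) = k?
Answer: 12960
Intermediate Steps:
x = -36 (x = -3*(4 - 2)*6 = -3*2*6 = -6*6 = -36)
((4*(3 - 5))*x)*45 = ((4*(3 - 5))*(-36))*45 = ((4*(-2))*(-36))*45 = -8*(-36)*45 = 288*45 = 12960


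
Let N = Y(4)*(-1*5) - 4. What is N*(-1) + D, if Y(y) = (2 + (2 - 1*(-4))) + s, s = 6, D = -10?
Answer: 64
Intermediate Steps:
Y(y) = 14 (Y(y) = (2 + (2 - 1*(-4))) + 6 = (2 + (2 + 4)) + 6 = (2 + 6) + 6 = 8 + 6 = 14)
N = -74 (N = 14*(-1*5) - 4 = 14*(-5) - 4 = -70 - 4 = -74)
N*(-1) + D = -74*(-1) - 10 = 74 - 10 = 64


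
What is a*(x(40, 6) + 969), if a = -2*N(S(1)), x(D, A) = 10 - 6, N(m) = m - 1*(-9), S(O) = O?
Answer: -19460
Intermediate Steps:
N(m) = 9 + m (N(m) = m + 9 = 9 + m)
x(D, A) = 4
a = -20 (a = -2*(9 + 1) = -2*10 = -20)
a*(x(40, 6) + 969) = -20*(4 + 969) = -20*973 = -19460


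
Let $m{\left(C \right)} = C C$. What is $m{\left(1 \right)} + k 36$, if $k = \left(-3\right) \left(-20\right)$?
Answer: $2161$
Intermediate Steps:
$m{\left(C \right)} = C^{2}$
$k = 60$
$m{\left(1 \right)} + k 36 = 1^{2} + 60 \cdot 36 = 1 + 2160 = 2161$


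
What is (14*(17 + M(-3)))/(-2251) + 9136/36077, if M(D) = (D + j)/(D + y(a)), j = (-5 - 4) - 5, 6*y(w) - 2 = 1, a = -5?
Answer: 42721398/406046635 ≈ 0.10521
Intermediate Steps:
y(w) = 1/2 (y(w) = 1/3 + (1/6)*1 = 1/3 + 1/6 = 1/2)
j = -14 (j = -9 - 5 = -14)
M(D) = (-14 + D)/(1/2 + D) (M(D) = (D - 14)/(D + 1/2) = (-14 + D)/(1/2 + D))
(14*(17 + M(-3)))/(-2251) + 9136/36077 = (14*(17 + 2*(-14 - 3)/(1 + 2*(-3))))/(-2251) + 9136/36077 = (14*(17 + 2*(-17)/(1 - 6)))*(-1/2251) + 9136*(1/36077) = (14*(17 + 2*(-17)/(-5)))*(-1/2251) + 9136/36077 = (14*(17 + 2*(-1/5)*(-17)))*(-1/2251) + 9136/36077 = (14*(17 + 34/5))*(-1/2251) + 9136/36077 = (14*(119/5))*(-1/2251) + 9136/36077 = (1666/5)*(-1/2251) + 9136/36077 = -1666/11255 + 9136/36077 = 42721398/406046635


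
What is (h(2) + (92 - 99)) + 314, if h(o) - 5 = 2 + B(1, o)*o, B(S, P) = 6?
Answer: 326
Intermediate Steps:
h(o) = 7 + 6*o (h(o) = 5 + (2 + 6*o) = 7 + 6*o)
(h(2) + (92 - 99)) + 314 = ((7 + 6*2) + (92 - 99)) + 314 = ((7 + 12) - 7) + 314 = (19 - 7) + 314 = 12 + 314 = 326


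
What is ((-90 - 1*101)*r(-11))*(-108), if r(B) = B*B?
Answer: 2495988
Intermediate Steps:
r(B) = B**2
((-90 - 1*101)*r(-11))*(-108) = ((-90 - 1*101)*(-11)**2)*(-108) = ((-90 - 101)*121)*(-108) = -191*121*(-108) = -23111*(-108) = 2495988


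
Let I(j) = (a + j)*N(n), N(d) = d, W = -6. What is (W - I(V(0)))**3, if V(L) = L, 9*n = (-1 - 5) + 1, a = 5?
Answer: -24389/729 ≈ -33.455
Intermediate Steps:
n = -5/9 (n = ((-1 - 5) + 1)/9 = (-6 + 1)/9 = (1/9)*(-5) = -5/9 ≈ -0.55556)
I(j) = -25/9 - 5*j/9 (I(j) = (5 + j)*(-5/9) = -25/9 - 5*j/9)
(W - I(V(0)))**3 = (-6 - (-25/9 - 5/9*0))**3 = (-6 - (-25/9 + 0))**3 = (-6 - 1*(-25/9))**3 = (-6 + 25/9)**3 = (-29/9)**3 = -24389/729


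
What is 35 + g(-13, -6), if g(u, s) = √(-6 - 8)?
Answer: 35 + I*√14 ≈ 35.0 + 3.7417*I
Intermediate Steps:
g(u, s) = I*√14 (g(u, s) = √(-14) = I*√14)
35 + g(-13, -6) = 35 + I*√14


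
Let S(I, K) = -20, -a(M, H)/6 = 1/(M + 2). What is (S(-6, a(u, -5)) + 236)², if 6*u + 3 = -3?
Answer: 46656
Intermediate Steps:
u = -1 (u = -½ + (⅙)*(-3) = -½ - ½ = -1)
a(M, H) = -6/(2 + M) (a(M, H) = -6/(M + 2) = -6/(2 + M))
(S(-6, a(u, -5)) + 236)² = (-20 + 236)² = 216² = 46656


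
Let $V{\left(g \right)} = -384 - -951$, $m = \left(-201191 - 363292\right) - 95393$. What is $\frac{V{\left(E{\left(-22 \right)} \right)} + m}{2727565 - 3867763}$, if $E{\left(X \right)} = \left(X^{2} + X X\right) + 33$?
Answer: $\frac{659309}{1140198} \approx 0.57824$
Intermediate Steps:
$E{\left(X \right)} = 33 + 2 X^{2}$ ($E{\left(X \right)} = \left(X^{2} + X^{2}\right) + 33 = 2 X^{2} + 33 = 33 + 2 X^{2}$)
$m = -659876$ ($m = -564483 - 95393 = -659876$)
$V{\left(g \right)} = 567$ ($V{\left(g \right)} = -384 + 951 = 567$)
$\frac{V{\left(E{\left(-22 \right)} \right)} + m}{2727565 - 3867763} = \frac{567 - 659876}{2727565 - 3867763} = - \frac{659309}{-1140198} = \left(-659309\right) \left(- \frac{1}{1140198}\right) = \frac{659309}{1140198}$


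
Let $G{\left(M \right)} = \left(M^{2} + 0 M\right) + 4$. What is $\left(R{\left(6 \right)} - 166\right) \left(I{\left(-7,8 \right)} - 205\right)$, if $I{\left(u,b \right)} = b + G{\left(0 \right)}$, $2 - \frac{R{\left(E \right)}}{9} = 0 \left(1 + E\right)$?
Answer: $28564$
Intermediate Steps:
$R{\left(E \right)} = 18$ ($R{\left(E \right)} = 18 - 9 \cdot 0 \left(1 + E\right) = 18 - 0 = 18 + 0 = 18$)
$G{\left(M \right)} = 4 + M^{2}$ ($G{\left(M \right)} = \left(M^{2} + 0\right) + 4 = M^{2} + 4 = 4 + M^{2}$)
$I{\left(u,b \right)} = 4 + b$ ($I{\left(u,b \right)} = b + \left(4 + 0^{2}\right) = b + \left(4 + 0\right) = b + 4 = 4 + b$)
$\left(R{\left(6 \right)} - 166\right) \left(I{\left(-7,8 \right)} - 205\right) = \left(18 - 166\right) \left(\left(4 + 8\right) - 205\right) = - 148 \left(12 - 205\right) = \left(-148\right) \left(-193\right) = 28564$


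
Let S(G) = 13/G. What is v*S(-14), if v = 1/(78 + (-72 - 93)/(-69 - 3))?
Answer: -156/13489 ≈ -0.011565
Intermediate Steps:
v = 24/1927 (v = 1/(78 - 165/(-72)) = 1/(78 - 165*(-1/72)) = 1/(78 + 55/24) = 1/(1927/24) = 24/1927 ≈ 0.012455)
v*S(-14) = 24*(13/(-14))/1927 = 24*(13*(-1/14))/1927 = (24/1927)*(-13/14) = -156/13489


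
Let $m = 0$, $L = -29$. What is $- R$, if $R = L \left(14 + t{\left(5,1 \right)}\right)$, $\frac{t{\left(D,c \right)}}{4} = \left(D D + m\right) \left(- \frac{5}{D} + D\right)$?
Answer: $12006$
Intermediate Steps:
$t{\left(D,c \right)} = 4 D^{2} \left(D - \frac{5}{D}\right)$ ($t{\left(D,c \right)} = 4 \left(D D + 0\right) \left(- \frac{5}{D} + D\right) = 4 \left(D^{2} + 0\right) \left(D - \frac{5}{D}\right) = 4 D^{2} \left(D - \frac{5}{D}\right)$)
$R = -12006$ ($R = - 29 \left(14 + 4 \cdot 5 \left(-5 + 5^{2}\right)\right) = - 29 \left(14 + 4 \cdot 5 \left(-5 + 25\right)\right) = - 29 \left(14 + 4 \cdot 5 \cdot 20\right) = - 29 \left(14 + 400\right) = \left(-29\right) 414 = -12006$)
$- R = \left(-1\right) \left(-12006\right) = 12006$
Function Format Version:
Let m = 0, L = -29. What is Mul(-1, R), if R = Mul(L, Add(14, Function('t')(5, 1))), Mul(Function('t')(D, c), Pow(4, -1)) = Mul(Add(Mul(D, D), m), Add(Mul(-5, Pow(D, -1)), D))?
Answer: 12006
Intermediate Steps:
Function('t')(D, c) = Mul(4, Pow(D, 2), Add(D, Mul(-5, Pow(D, -1)))) (Function('t')(D, c) = Mul(4, Mul(Add(Mul(D, D), 0), Add(Mul(-5, Pow(D, -1)), D))) = Mul(4, Mul(Add(Pow(D, 2), 0), Add(D, Mul(-5, Pow(D, -1))))) = Mul(4, Mul(Pow(D, 2), Add(D, Mul(-5, Pow(D, -1))))) = Mul(4, Pow(D, 2), Add(D, Mul(-5, Pow(D, -1)))))
R = -12006 (R = Mul(-29, Add(14, Mul(4, 5, Add(-5, Pow(5, 2))))) = Mul(-29, Add(14, Mul(4, 5, Add(-5, 25)))) = Mul(-29, Add(14, Mul(4, 5, 20))) = Mul(-29, Add(14, 400)) = Mul(-29, 414) = -12006)
Mul(-1, R) = Mul(-1, -12006) = 12006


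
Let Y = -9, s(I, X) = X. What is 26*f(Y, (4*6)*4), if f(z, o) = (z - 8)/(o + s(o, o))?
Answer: -221/96 ≈ -2.3021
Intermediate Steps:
f(z, o) = (-8 + z)/(2*o) (f(z, o) = (z - 8)/(o + o) = (-8 + z)/((2*o)) = (-8 + z)*(1/(2*o)) = (-8 + z)/(2*o))
26*f(Y, (4*6)*4) = 26*((-8 - 9)/(2*(((4*6)*4)))) = 26*((½)*(-17)/(24*4)) = 26*((½)*(-17)/96) = 26*((½)*(1/96)*(-17)) = 26*(-17/192) = -221/96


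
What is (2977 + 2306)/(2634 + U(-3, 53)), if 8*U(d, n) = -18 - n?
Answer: 42264/21001 ≈ 2.0125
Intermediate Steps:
U(d, n) = -9/4 - n/8 (U(d, n) = (-18 - n)/8 = -9/4 - n/8)
(2977 + 2306)/(2634 + U(-3, 53)) = (2977 + 2306)/(2634 + (-9/4 - 1/8*53)) = 5283/(2634 + (-9/4 - 53/8)) = 5283/(2634 - 71/8) = 5283/(21001/8) = 5283*(8/21001) = 42264/21001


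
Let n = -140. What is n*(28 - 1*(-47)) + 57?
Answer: -10443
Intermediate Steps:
n*(28 - 1*(-47)) + 57 = -140*(28 - 1*(-47)) + 57 = -140*(28 + 47) + 57 = -140*75 + 57 = -10500 + 57 = -10443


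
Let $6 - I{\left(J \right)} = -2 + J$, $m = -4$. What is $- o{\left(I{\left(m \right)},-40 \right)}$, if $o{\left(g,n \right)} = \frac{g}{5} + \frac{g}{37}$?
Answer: $- \frac{504}{185} \approx -2.7243$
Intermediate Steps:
$I{\left(J \right)} = 8 - J$ ($I{\left(J \right)} = 6 - \left(-2 + J\right) = 8 - J$)
$o{\left(g,n \right)} = \frac{42 g}{185}$ ($o{\left(g,n \right)} = g \frac{1}{5} + g \frac{1}{37} = \frac{g}{5} + \frac{g}{37} = \frac{42 g}{185}$)
$- o{\left(I{\left(m \right)},-40 \right)} = - \frac{42 \left(8 - -4\right)}{185} = - \frac{42 \left(8 + 4\right)}{185} = - \frac{42 \cdot 12}{185} = \left(-1\right) \frac{504}{185} = - \frac{504}{185}$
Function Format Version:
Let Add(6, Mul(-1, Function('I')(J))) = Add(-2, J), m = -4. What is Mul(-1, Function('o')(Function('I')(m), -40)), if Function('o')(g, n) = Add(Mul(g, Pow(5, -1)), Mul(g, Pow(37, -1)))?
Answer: Rational(-504, 185) ≈ -2.7243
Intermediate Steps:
Function('I')(J) = Add(8, Mul(-1, J)) (Function('I')(J) = Add(6, Mul(-1, Add(-2, J))) = Add(6, Add(2, Mul(-1, J))) = Add(8, Mul(-1, J)))
Function('o')(g, n) = Mul(Rational(42, 185), g) (Function('o')(g, n) = Add(Mul(g, Rational(1, 5)), Mul(g, Rational(1, 37))) = Add(Mul(Rational(1, 5), g), Mul(Rational(1, 37), g)) = Mul(Rational(42, 185), g))
Mul(-1, Function('o')(Function('I')(m), -40)) = Mul(-1, Mul(Rational(42, 185), Add(8, Mul(-1, -4)))) = Mul(-1, Mul(Rational(42, 185), Add(8, 4))) = Mul(-1, Mul(Rational(42, 185), 12)) = Mul(-1, Rational(504, 185)) = Rational(-504, 185)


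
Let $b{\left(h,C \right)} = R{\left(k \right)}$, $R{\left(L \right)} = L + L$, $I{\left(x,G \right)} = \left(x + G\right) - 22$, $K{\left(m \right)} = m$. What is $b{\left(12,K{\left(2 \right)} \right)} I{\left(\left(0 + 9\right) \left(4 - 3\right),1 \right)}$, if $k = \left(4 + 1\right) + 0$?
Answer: $-120$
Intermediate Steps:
$I{\left(x,G \right)} = -22 + G + x$ ($I{\left(x,G \right)} = \left(G + x\right) - 22 = -22 + G + x$)
$k = 5$ ($k = 5 + 0 = 5$)
$R{\left(L \right)} = 2 L$
$b{\left(h,C \right)} = 10$ ($b{\left(h,C \right)} = 2 \cdot 5 = 10$)
$b{\left(12,K{\left(2 \right)} \right)} I{\left(\left(0 + 9\right) \left(4 - 3\right),1 \right)} = 10 \left(-22 + 1 + \left(0 + 9\right) \left(4 - 3\right)\right) = 10 \left(-22 + 1 + 9 \cdot 1\right) = 10 \left(-22 + 1 + 9\right) = 10 \left(-12\right) = -120$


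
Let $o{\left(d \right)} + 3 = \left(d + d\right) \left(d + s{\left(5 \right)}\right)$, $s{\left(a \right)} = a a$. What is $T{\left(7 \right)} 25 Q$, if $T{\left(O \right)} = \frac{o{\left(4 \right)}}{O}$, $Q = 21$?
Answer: $17175$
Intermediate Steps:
$s{\left(a \right)} = a^{2}$
$o{\left(d \right)} = -3 + 2 d \left(25 + d\right)$ ($o{\left(d \right)} = -3 + \left(d + d\right) \left(d + 5^{2}\right) = -3 + 2 d \left(d + 25\right) = -3 + 2 d \left(25 + d\right)$)
$T{\left(O \right)} = \frac{229}{O}$ ($T{\left(O \right)} = \frac{-3 + 2 \cdot 4^{2} + 50 \cdot 4}{O} = \frac{-3 + 2 \cdot 16 + 200}{O} = \frac{-3 + 32 + 200}{O} = \frac{229}{O}$)
$T{\left(7 \right)} 25 Q = \frac{229}{7} \cdot 25 \cdot 21 = \frac{5725}{7} \cdot 21 = 17175$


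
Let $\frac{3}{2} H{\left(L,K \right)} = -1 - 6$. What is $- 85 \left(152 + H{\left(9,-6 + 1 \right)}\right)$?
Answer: $- \frac{37570}{3} \approx -12523.0$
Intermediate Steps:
$H{\left(L,K \right)} = - \frac{14}{3}$ ($H{\left(L,K \right)} = \frac{2 \left(-1 - 6\right)}{3} = \frac{2}{3} \left(-7\right) = - \frac{14}{3}$)
$- 85 \left(152 + H{\left(9,-6 + 1 \right)}\right) = - 85 \left(152 - \frac{14}{3}\right) = \left(-85\right) \frac{442}{3} = - \frac{37570}{3}$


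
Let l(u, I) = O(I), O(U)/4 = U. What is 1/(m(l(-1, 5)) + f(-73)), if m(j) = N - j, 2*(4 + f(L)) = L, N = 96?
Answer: 2/71 ≈ 0.028169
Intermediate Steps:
O(U) = 4*U
l(u, I) = 4*I
f(L) = -4 + L/2
m(j) = 96 - j
1/(m(l(-1, 5)) + f(-73)) = 1/((96 - 4*5) + (-4 + (½)*(-73))) = 1/((96 - 1*20) + (-4 - 73/2)) = 1/((96 - 20) - 81/2) = 1/(76 - 81/2) = 1/(71/2) = 2/71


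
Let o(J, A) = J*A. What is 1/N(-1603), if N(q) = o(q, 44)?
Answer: -1/70532 ≈ -1.4178e-5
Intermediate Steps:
o(J, A) = A*J
N(q) = 44*q
1/N(-1603) = 1/(44*(-1603)) = 1/(-70532) = -1/70532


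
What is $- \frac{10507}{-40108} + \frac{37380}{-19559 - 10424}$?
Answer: $- \frac{1184205659}{1202558164} \approx -0.98474$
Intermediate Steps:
$- \frac{10507}{-40108} + \frac{37380}{-19559 - 10424} = \left(-10507\right) \left(- \frac{1}{40108}\right) + \frac{37380}{-19559 - 10424} = \frac{10507}{40108} + \frac{37380}{-29983} = \frac{10507}{40108} + 37380 \left(- \frac{1}{29983}\right) = \frac{10507}{40108} - \frac{37380}{29983} = - \frac{1184205659}{1202558164}$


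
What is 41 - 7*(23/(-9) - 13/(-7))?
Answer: 413/9 ≈ 45.889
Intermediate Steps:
41 - 7*(23/(-9) - 13/(-7)) = 41 - 7*(23*(-1/9) - 13*(-1/7)) = 41 - 7*(-23/9 + 13/7) = 41 - 7*(-44/63) = 41 + 44/9 = 413/9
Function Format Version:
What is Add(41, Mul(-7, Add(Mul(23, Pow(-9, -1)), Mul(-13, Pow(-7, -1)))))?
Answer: Rational(413, 9) ≈ 45.889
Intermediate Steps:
Add(41, Mul(-7, Add(Mul(23, Pow(-9, -1)), Mul(-13, Pow(-7, -1))))) = Add(41, Mul(-7, Add(Mul(23, Rational(-1, 9)), Mul(-13, Rational(-1, 7))))) = Add(41, Mul(-7, Add(Rational(-23, 9), Rational(13, 7)))) = Add(41, Mul(-7, Rational(-44, 63))) = Add(41, Rational(44, 9)) = Rational(413, 9)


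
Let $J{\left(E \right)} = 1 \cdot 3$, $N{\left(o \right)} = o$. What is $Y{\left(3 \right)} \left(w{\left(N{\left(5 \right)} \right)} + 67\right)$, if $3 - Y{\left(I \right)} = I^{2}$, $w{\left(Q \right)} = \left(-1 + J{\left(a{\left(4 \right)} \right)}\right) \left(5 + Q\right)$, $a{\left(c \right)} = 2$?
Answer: $-522$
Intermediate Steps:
$J{\left(E \right)} = 3$
$w{\left(Q \right)} = 10 + 2 Q$ ($w{\left(Q \right)} = \left(-1 + 3\right) \left(5 + Q\right) = 2 \left(5 + Q\right) = 10 + 2 Q$)
$Y{\left(I \right)} = 3 - I^{2}$
$Y{\left(3 \right)} \left(w{\left(N{\left(5 \right)} \right)} + 67\right) = \left(3 - 3^{2}\right) \left(\left(10 + 2 \cdot 5\right) + 67\right) = \left(3 - 9\right) \left(\left(10 + 10\right) + 67\right) = \left(3 - 9\right) \left(20 + 67\right) = \left(-6\right) 87 = -522$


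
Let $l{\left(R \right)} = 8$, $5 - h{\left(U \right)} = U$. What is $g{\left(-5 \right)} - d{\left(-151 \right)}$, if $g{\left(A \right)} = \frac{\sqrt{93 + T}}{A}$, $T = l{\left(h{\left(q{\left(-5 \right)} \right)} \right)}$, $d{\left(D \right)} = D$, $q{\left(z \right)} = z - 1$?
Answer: $151 - \frac{\sqrt{101}}{5} \approx 148.99$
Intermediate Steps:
$q{\left(z \right)} = -1 + z$
$h{\left(U \right)} = 5 - U$
$T = 8$
$g{\left(A \right)} = \frac{\sqrt{101}}{A}$ ($g{\left(A \right)} = \frac{\sqrt{93 + 8}}{A} = \frac{\sqrt{101}}{A}$)
$g{\left(-5 \right)} - d{\left(-151 \right)} = \frac{\sqrt{101}}{-5} - -151 = \sqrt{101} \left(- \frac{1}{5}\right) + 151 = - \frac{\sqrt{101}}{5} + 151 = 151 - \frac{\sqrt{101}}{5}$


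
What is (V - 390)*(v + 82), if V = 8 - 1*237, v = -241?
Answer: 98421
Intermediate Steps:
V = -229 (V = 8 - 237 = -229)
(V - 390)*(v + 82) = (-229 - 390)*(-241 + 82) = -619*(-159) = 98421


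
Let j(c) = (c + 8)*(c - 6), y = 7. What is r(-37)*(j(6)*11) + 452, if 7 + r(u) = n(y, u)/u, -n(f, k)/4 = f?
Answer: 452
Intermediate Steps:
n(f, k) = -4*f
j(c) = (-6 + c)*(8 + c) (j(c) = (8 + c)*(-6 + c) = (-6 + c)*(8 + c))
r(u) = -7 - 28/u (r(u) = -7 + (-4*7)/u = -7 - 28/u)
r(-37)*(j(6)*11) + 452 = (-7 - 28/(-37))*((-48 + 6**2 + 2*6)*11) + 452 = (-7 - 28*(-1/37))*((-48 + 36 + 12)*11) + 452 = (-7 + 28/37)*(0*11) + 452 = -231/37*0 + 452 = 0 + 452 = 452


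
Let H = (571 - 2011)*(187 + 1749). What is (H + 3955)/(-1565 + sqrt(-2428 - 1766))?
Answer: 4356780025/2453419 + 8351655*I*sqrt(466)/2453419 ≈ 1775.8 + 73.484*I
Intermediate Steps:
H = -2787840 (H = -1440*1936 = -2787840)
(H + 3955)/(-1565 + sqrt(-2428 - 1766)) = (-2787840 + 3955)/(-1565 + sqrt(-2428 - 1766)) = -2783885/(-1565 + sqrt(-4194)) = -2783885/(-1565 + 3*I*sqrt(466))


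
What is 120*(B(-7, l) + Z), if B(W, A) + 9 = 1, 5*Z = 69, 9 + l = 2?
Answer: 696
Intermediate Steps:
l = -7 (l = -9 + 2 = -7)
Z = 69/5 (Z = (⅕)*69 = 69/5 ≈ 13.800)
B(W, A) = -8 (B(W, A) = -9 + 1 = -8)
120*(B(-7, l) + Z) = 120*(-8 + 69/5) = 120*(29/5) = 696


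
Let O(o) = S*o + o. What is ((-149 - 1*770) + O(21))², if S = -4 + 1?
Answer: 923521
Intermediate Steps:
S = -3
O(o) = -2*o (O(o) = -3*o + o = -2*o)
((-149 - 1*770) + O(21))² = ((-149 - 1*770) - 2*21)² = ((-149 - 770) - 42)² = (-919 - 42)² = (-961)² = 923521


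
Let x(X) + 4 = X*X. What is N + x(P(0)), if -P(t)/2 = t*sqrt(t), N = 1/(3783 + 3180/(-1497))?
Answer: -7546129/1886657 ≈ -3.9997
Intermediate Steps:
N = 499/1886657 (N = 1/(3783 + 3180*(-1/1497)) = 1/(3783 - 1060/499) = 1/(1886657/499) = 499/1886657 ≈ 0.00026449)
P(t) = -2*t**(3/2) (P(t) = -2*t*sqrt(t) = -2*t**(3/2))
x(X) = -4 + X**2 (x(X) = -4 + X*X = -4 + X**2)
N + x(P(0)) = 499/1886657 + (-4 + (-2*0**(3/2))**2) = 499/1886657 + (-4 + (-2*0)**2) = 499/1886657 + (-4 + 0**2) = 499/1886657 + (-4 + 0) = 499/1886657 - 4 = -7546129/1886657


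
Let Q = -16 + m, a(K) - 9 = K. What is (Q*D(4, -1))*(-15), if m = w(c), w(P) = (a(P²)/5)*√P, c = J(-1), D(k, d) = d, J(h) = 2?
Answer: -240 + 39*√2 ≈ -184.85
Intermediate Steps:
c = 2
a(K) = 9 + K
w(P) = √P*(9/5 + P²/5) (w(P) = ((9 + P²)/5)*√P = ((9 + P²)*(⅕))*√P = (9/5 + P²/5)*√P = √P*(9/5 + P²/5))
m = 13*√2/5 (m = √2*(9 + 2²)/5 = √2*(9 + 4)/5 = (⅕)*√2*13 = 13*√2/5 ≈ 3.6770)
Q = -16 + 13*√2/5 ≈ -12.323
(Q*D(4, -1))*(-15) = ((-16 + 13*√2/5)*(-1))*(-15) = (16 - 13*√2/5)*(-15) = -240 + 39*√2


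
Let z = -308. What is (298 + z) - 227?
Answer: -237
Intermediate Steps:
(298 + z) - 227 = (298 - 308) - 227 = -10 - 227 = -237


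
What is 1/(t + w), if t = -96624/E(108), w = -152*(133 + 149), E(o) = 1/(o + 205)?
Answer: -1/30286176 ≈ -3.3018e-8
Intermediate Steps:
E(o) = 1/(205 + o)
w = -42864 (w = -152*282 = -42864)
t = -30243312 (t = -96624/(1/(205 + 108)) = -96624/(1/313) = -96624/1/313 = -96624*313 = -30243312)
1/(t + w) = 1/(-30243312 - 42864) = 1/(-30286176) = -1/30286176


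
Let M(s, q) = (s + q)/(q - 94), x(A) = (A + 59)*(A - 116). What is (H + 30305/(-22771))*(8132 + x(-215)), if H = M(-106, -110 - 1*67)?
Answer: -105697436816/6170941 ≈ -17128.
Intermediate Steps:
x(A) = (-116 + A)*(59 + A) (x(A) = (59 + A)*(-116 + A) = (-116 + A)*(59 + A))
M(s, q) = (q + s)/(-94 + q)
H = 283/271 (H = ((-110 - 1*67) - 106)/(-94 + (-110 - 1*67)) = ((-110 - 67) - 106)/(-94 + (-110 - 67)) = (-177 - 106)/(-94 - 177) = -283/(-271) = -1/271*(-283) = 283/271 ≈ 1.0443)
(H + 30305/(-22771))*(8132 + x(-215)) = (283/271 + 30305/(-22771))*(8132 + (-6844 + (-215)**2 - 57*(-215))) = (283/271 + 30305*(-1/22771))*(8132 + (-6844 + 46225 + 12255)) = (283/271 - 30305/22771)*(8132 + 51636) = -1768462/6170941*59768 = -105697436816/6170941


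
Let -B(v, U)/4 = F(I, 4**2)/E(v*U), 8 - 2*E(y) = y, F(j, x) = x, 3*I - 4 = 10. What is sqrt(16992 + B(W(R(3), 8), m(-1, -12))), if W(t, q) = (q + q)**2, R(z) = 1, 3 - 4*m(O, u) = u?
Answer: 4*sqrt(15039101)/119 ≈ 130.35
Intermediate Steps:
I = 14/3 (I = 4/3 + (1/3)*10 = 4/3 + 10/3 = 14/3 ≈ 4.6667)
m(O, u) = 3/4 - u/4
E(y) = 4 - y/2
W(t, q) = 4*q**2 (W(t, q) = (2*q)**2 = 4*q**2)
B(v, U) = -64/(4 - U*v/2) (B(v, U) = -4*4**2/(4 - v*U/2) = -64/(4 - U*v/2))
sqrt(16992 + B(W(R(3), 8), m(-1, -12))) = sqrt(16992 + 128/(-8 + (3/4 - 1/4*(-12))*(4*8**2))) = sqrt(16992 + 128/(-8 + (3/4 + 3)*(4*64))) = sqrt(16992 + 128/(-8 + (15/4)*256)) = sqrt(16992 + 128/(-8 + 960)) = sqrt(16992 + 128/952) = sqrt(16992 + 128*(1/952)) = sqrt(16992 + 16/119) = sqrt(2022064/119) = 4*sqrt(15039101)/119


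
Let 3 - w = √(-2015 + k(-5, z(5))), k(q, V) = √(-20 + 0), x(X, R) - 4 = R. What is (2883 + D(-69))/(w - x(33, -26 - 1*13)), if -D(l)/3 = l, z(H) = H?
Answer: 3090/(38 - √(-2015 + 2*I*√5)) ≈ 33.939 + 40.144*I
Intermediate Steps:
x(X, R) = 4 + R
k(q, V) = 2*I*√5 (k(q, V) = √(-20) = 2*I*√5)
D(l) = -3*l
w = 3 - √(-2015 + 2*I*√5) ≈ 2.9502 - 44.889*I
(2883 + D(-69))/(w - x(33, -26 - 1*13)) = (2883 - 3*(-69))/((3 - √(-2015 + 2*I*√5)) - (4 + (-26 - 1*13))) = (2883 + 207)/((3 - √(-2015 + 2*I*√5)) - (4 + (-26 - 13))) = 3090/((3 - √(-2015 + 2*I*√5)) - (4 - 39)) = 3090/((3 - √(-2015 + 2*I*√5)) - 1*(-35)) = 3090/((3 - √(-2015 + 2*I*√5)) + 35) = 3090/(38 - √(-2015 + 2*I*√5))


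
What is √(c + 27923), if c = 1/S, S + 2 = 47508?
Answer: √63017185912734/47506 ≈ 167.10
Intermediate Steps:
S = 47506 (S = -2 + 47508 = 47506)
c = 1/47506 ≈ 2.1050e-5
√(c + 27923) = √(1/47506 + 27923) = √(1326510039/47506) = √63017185912734/47506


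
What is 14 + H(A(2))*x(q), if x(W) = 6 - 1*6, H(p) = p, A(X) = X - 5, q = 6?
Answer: 14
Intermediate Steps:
A(X) = -5 + X
x(W) = 0 (x(W) = 6 - 6 = 0)
14 + H(A(2))*x(q) = 14 + (-5 + 2)*0 = 14 - 3*0 = 14 + 0 = 14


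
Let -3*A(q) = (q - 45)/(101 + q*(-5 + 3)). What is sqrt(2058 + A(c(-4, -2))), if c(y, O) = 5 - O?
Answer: 2*sqrt(3894526)/87 ≈ 45.367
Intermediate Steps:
A(q) = -(-45 + q)/(3*(101 - 2*q)) (A(q) = -(q - 45)/(3*(101 + q*(-5 + 3))) = -(-45 + q)/(3*(101 + q*(-2))) = -(-45 + q)/(3*(101 - 2*q)))
sqrt(2058 + A(c(-4, -2))) = sqrt(2058 + (-45 + (5 - 1*(-2)))/(3*(-101 + 2*(5 - 1*(-2))))) = sqrt(2058 + (-45 + (5 + 2))/(3*(-101 + 2*(5 + 2)))) = sqrt(2058 + (-45 + 7)/(3*(-101 + 2*7))) = sqrt(2058 + (1/3)*(-38)/(-101 + 14)) = sqrt(2058 + (1/3)*(-38)/(-87)) = sqrt(2058 + (1/3)*(-1/87)*(-38)) = sqrt(2058 + 38/261) = sqrt(537176/261) = 2*sqrt(3894526)/87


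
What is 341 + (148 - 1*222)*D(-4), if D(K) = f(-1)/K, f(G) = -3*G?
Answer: 793/2 ≈ 396.50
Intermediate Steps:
D(K) = 3/K (D(K) = (-3*(-1))/K = 3/K)
341 + (148 - 1*222)*D(-4) = 341 + (148 - 1*222)*(3/(-4)) = 341 + (148 - 222)*(3*(-1/4)) = 341 - 74*(-3/4) = 341 + 111/2 = 793/2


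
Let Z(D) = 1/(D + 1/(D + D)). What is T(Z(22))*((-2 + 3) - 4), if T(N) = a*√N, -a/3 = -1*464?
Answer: -2784*√10659/323 ≈ -889.87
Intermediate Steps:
Z(D) = 1/(D + 1/(2*D))
a = 1392 (a = -(-3)*464 = -3*(-464) = 1392)
T(N) = 1392*√N
T(Z(22))*((-2 + 3) - 4) = (1392*√(2*22/(1 + 2*22²)))*((-2 + 3) - 4) = (1392*√(2*22/(1 + 2*484)))*(1 - 4) = (1392*√(2*22/(1 + 968)))*(-3) = (1392*√(2*22/969))*(-3) = (1392*√(2*22*(1/969)))*(-3) = (1392*√(44/969))*(-3) = (1392*(2*√10659/969))*(-3) = (928*√10659/323)*(-3) = -2784*√10659/323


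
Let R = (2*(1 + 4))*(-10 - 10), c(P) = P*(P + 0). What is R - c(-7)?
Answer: -249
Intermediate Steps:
c(P) = P² (c(P) = P*P = P²)
R = -200 (R = (2*5)*(-20) = 10*(-20) = -200)
R - c(-7) = -200 - 1*(-7)² = -200 - 1*49 = -200 - 49 = -249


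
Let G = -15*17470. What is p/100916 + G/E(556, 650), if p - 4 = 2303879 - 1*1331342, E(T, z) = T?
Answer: -6476076251/14027324 ≈ -461.68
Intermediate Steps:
G = -262050
p = 972541 (p = 4 + (2303879 - 1*1331342) = 4 + (2303879 - 1331342) = 4 + 972537 = 972541)
p/100916 + G/E(556, 650) = 972541/100916 - 262050/556 = 972541*(1/100916) - 262050*1/556 = 972541/100916 - 131025/278 = -6476076251/14027324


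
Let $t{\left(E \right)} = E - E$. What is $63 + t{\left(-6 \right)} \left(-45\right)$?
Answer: $63$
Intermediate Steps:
$t{\left(E \right)} = 0$
$63 + t{\left(-6 \right)} \left(-45\right) = 63 + 0 \left(-45\right) = 63 + 0 = 63$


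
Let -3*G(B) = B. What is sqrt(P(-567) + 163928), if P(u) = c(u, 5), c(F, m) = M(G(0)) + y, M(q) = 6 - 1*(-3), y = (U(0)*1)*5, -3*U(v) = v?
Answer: sqrt(163937) ≈ 404.89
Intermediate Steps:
U(v) = -v/3
G(B) = -B/3
y = 0 (y = (-1/3*0*1)*5 = (0*1)*5 = 0*5 = 0)
M(q) = 9 (M(q) = 6 + 3 = 9)
c(F, m) = 9 (c(F, m) = 9 + 0 = 9)
P(u) = 9
sqrt(P(-567) + 163928) = sqrt(9 + 163928) = sqrt(163937)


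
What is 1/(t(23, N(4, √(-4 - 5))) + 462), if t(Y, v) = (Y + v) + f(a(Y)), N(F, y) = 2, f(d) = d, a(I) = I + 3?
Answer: 1/513 ≈ 0.0019493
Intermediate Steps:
a(I) = 3 + I
t(Y, v) = 3 + v + 2*Y (t(Y, v) = (Y + v) + (3 + Y) = 3 + v + 2*Y)
1/(t(23, N(4, √(-4 - 5))) + 462) = 1/((3 + 2 + 2*23) + 462) = 1/((3 + 2 + 46) + 462) = 1/(51 + 462) = 1/513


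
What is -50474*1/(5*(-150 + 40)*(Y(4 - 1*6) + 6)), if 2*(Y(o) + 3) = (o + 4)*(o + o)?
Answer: -25237/275 ≈ -91.771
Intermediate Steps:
Y(o) = -3 + o*(4 + o) (Y(o) = -3 + ((o + 4)*(o + o))/2 = -3 + ((4 + o)*(2*o))/2 = -3 + (2*o*(4 + o))/2 = -3 + o*(4 + o))
-50474*1/(5*(-150 + 40)*(Y(4 - 1*6) + 6)) = -50474*1/(5*(-150 + 40)*((-3 + (4 - 1*6)**2 + 4*(4 - 1*6)) + 6)) = -50474*(-1/(550*((-3 + (4 - 6)**2 + 4*(4 - 6)) + 6))) = -50474*(-1/(550*((-3 + (-2)**2 + 4*(-2)) + 6))) = -50474*(-1/(550*((-3 + 4 - 8) + 6))) = -50474*(-1/(550*(-7 + 6))) = -50474/((5*(-1))*(-110)) = -50474/((-5*(-110))) = -50474/550 = -50474*1/550 = -25237/275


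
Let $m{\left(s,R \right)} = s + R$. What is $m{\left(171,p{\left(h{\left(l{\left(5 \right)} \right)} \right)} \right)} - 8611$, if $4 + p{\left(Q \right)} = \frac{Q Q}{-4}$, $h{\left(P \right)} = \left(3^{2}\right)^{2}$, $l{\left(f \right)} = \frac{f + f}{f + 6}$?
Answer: $- \frac{40337}{4} \approx -10084.0$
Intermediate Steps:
$l{\left(f \right)} = \frac{2 f}{6 + f}$
$h{\left(P \right)} = 81$ ($h{\left(P \right)} = 9^{2} = 81$)
$p{\left(Q \right)} = -4 - \frac{Q^{2}}{4}$ ($p{\left(Q \right)} = -4 + \frac{Q Q}{-4} = -4 + Q^{2} \left(- \frac{1}{4}\right) = -4 - \frac{Q^{2}}{4}$)
$m{\left(s,R \right)} = R + s$
$m{\left(171,p{\left(h{\left(l{\left(5 \right)} \right)} \right)} \right)} - 8611 = \left(\left(-4 - \frac{81^{2}}{4}\right) + 171\right) - 8611 = \left(\left(-4 - \frac{6561}{4}\right) + 171\right) - 8611 = \left(- \frac{6577}{4} + 171\right) - 8611 = - \frac{5893}{4} - 8611 = - \frac{40337}{4}$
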